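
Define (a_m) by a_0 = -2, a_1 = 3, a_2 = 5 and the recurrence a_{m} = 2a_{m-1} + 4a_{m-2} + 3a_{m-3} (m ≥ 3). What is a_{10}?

95321

The ordinary generating function has denominator 1 - 2x - 4x^2 - 3x^3.
Iterating the recurrence: a_0,…,a_{10} = -2, 3, 5, 16, 61, 201, 694, 2375, 8129, 27840, 95321.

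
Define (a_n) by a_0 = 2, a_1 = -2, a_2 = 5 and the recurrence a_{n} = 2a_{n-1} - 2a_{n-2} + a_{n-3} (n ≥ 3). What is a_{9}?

The ordinary generating function has denominator 1 - 2y + 2y^2 - y^3.
Iterating the recurrence: a_0,…,a_{9} = 2, -2, 5, 16, 20, 13, 2, -2, 5, 16.

16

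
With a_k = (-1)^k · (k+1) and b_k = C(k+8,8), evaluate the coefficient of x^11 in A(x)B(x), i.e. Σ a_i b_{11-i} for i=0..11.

The convolution is the x^11 coefficient of A(x)B(x).
Σ = 1·75582 − 2·43758 + 3·24310 − 4·12870 + 5·6435 − 6·3003 + 7·1287 − 8·495 + 9·165 − 10·45 + 11·9 − 12·1 = 29844.

29844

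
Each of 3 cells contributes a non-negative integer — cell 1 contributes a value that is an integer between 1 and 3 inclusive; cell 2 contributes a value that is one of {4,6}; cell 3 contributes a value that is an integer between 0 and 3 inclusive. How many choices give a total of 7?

4

The generating function for the choices is (t + t^2 + t^3)·(t^4 + t^6)·(1 + t + t^2 + t^3); the count is [t^7].
(t + t^2 + t^3) has coefficients 0,1,1,1 for degrees 0…3.
(t^4 + t^6) has coefficients 0,0,0,0,1,0,1,0 for degrees 0…7.
Finally multiplying by (1 + t + t^2 + t^3), the product of all factors after the first has coefficients 0,0,0,0,1,1,2,2 for degrees 0…7.
[t^7] = 1·2 + 1·1 + 1·1 = 4.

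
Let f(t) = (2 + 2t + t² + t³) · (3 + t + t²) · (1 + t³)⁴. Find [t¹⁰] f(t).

(2 + 2t + t² + t³) has coefficients 2,2,1,1 for degrees 0…3.
(3 + t + t²) has coefficients 3,1,1,0,0,0,0,0,0,0,0 for degrees 0…10.
Finally multiplying by (1 + t³)⁴, the product of all factors after the first has coefficients 3,1,1,12,4,4,18,6,6,12,4 for degrees 0…10.
[t¹⁰] = 2·4 + 2·12 + 1·6 + 1·6 = 44.

44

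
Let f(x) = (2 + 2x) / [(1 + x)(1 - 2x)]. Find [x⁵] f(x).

64

Partial fractions give a closed form: a_n = (2)·2^n.
At n = 5: a_5 = 64.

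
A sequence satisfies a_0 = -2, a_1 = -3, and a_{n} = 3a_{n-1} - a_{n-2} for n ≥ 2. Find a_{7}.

The ordinary generating function has denominator 1 - 3x + x^2.
Iterating the recurrence: a_0,…,a_{7} = -2, -3, -7, -18, -47, -123, -322, -843.

-843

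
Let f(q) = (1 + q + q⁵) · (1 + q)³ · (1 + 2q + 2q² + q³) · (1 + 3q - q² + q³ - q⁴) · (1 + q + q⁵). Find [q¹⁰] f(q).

137

(1 + q + q⁵) has coefficients 1,1,0,0,0,1 for degrees 0…5.
(1 + q)³ has coefficients 1,3,3,1,0,0,0,0,0,0,0 for degrees 0…10.
Multiplying by (1 + 2q + 2q² + q³) gives running coefficients 1,5,11,14,11,5,1,0,0,0,0 for degrees 0…10.
Multiplying by (1 + 3q - q² + q³ - q⁴) gives running coefficients 1,8,25,43,46,30,8,-5,-7,-4,-1 for degrees 0…10.
Finally multiplying by (1 + q + q⁵), the product of all factors after the first has coefficients 1,9,33,68,89,77,46,28,31,35,25 for degrees 0…10.
[q¹⁰] = 1·25 + 1·35 + 1·77 = 137.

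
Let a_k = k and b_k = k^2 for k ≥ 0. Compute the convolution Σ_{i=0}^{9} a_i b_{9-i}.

This is [x^9] in the product of the two ordinary generating functions.
Σ = 0·81 + 1·64 + 2·49 + 3·36 + 4·25 + 5·16 + 6·9 + 7·4 + 8·1 + 9·0 = 540.

540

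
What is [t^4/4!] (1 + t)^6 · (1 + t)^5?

The EGF product rule gives c_4 = Σ_{k_1+k_2=4} C(4; k_1,k_2) · ∏ g_i(k_i), where (1+t)^6 gives the falling factorial (6)_k; (1+t)^5 gives the falling factorial (5)_k.
g_1(k) for k = 0…4: 1, 6, 30, 120, 360.
g_2(k) for k = 0…4: 1, 5, 20, 60, 120.
c_4 = Σ_k C(4,k)·g_1(k)·g_2(4−k) = 1·1·120 + 4·6·60 + 6·30·20 + 4·120·5 + 1·360·1 = 120 + 1440 + 3600 + 2400 + 360 = 7920.

7920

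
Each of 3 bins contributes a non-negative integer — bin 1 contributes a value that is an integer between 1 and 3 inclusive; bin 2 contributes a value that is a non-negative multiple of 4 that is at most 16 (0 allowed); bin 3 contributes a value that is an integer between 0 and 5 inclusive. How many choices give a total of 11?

The generating function for the choices is (y + y^2 + y^3)·(1 + y^4 + y^8 + y^12 + y^16)·(1 + y + y^2 + y^3 + y^4 + y^5); the count is [y^11].
(y + y^2 + y^3) has coefficients 0,1,1,1 for degrees 0…3.
(1 + y^4 + y^8 + y^12 + y^16) has coefficients 1,0,0,0,1,0,0,0,1,0,0,0 for degrees 0…11.
Finally multiplying by (1 + y + y^2 + y^3 + y^4 + y^5), the product of all factors after the first has coefficients 1,1,1,1,2,2,1,1,2,2,1,1 for degrees 0…11.
[y^11] = 1·1 + 1·2 + 1·2 = 5.

5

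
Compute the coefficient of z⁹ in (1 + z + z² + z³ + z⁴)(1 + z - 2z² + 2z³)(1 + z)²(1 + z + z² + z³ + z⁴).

20

(1 + z + z² + z³ + z⁴) has coefficients 1,1,1,1,1 for degrees 0…4.
(1 + z - 2z² + 2z³) has coefficients 1,1,-2,2,0,0,0,0,0,0 for degrees 0…9.
Multiplying by (1 + z)² gives running coefficients 1,3,1,-1,2,2,0,0,0,0 for degrees 0…9.
Finally multiplying by (1 + z + z² + z³ + z⁴), the product of all factors after the first has coefficients 1,4,5,4,6,7,4,3,4,2 for degrees 0…9.
[z⁹] = 1·2 + 1·4 + 1·3 + 1·4 + 1·7 = 20.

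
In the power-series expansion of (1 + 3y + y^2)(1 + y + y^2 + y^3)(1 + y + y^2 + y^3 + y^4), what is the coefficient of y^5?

(1 + 3y + y^2) has coefficients 1,3,1 for degrees 0…2.
(1 + y + y^2 + y^3) has coefficients 1,1,1,1,0,0 for degrees 0…5.
Finally multiplying by (1 + y + y^2 + y^3 + y^4), the product of all factors after the first has coefficients 1,2,3,4,4,3 for degrees 0…5.
[y^5] = 1·3 + 3·4 + 1·4 = 19.

19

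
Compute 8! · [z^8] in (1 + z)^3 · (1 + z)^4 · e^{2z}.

The EGF product rule gives c_8 = Σ_{k_1+k_2+k_3=8} C(8; k_1,k_2,k_3) · ∏ g_i(k_i), where (1+z)^3 gives the falling factorial (3)_k; (1+z)^4 gives the falling factorial (4)_k; e^{2z} gives (2)^k.
g_1(k) for k = 0…8: 1, 3, 6, 6, 0, 0, 0, 0, 0.
g_2(k) for k = 0…8: 1, 4, 12, 24, 24, 0, 0, 0, 0.
g_3(k) for k = 0…8: 1, 2, 4, 8, 16, 32, 64, 128, 256.
First combine the last two factors: h(k) = Σ_j C(k,j)·g_2(j)·g_3(k−j) for k = 0…8: 1, 6, 32, 152, 648, 2512, 8992, 30144, 95744.
c_8 = Σ_k C(8,k)·g_1(k)·h(8−k) = 1·1·95744 + 8·3·30144 + 28·6·8992 + 56·6·2512 = 95744 + 723456 + 1510656 + 844032 = 3173888.

3173888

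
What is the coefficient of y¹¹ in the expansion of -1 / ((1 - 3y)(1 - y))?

-265720

Partial fractions give a closed form: a_n = (-3/2)·3^n + (1/2)·1^n.
At n = 11: a_11 = -265720.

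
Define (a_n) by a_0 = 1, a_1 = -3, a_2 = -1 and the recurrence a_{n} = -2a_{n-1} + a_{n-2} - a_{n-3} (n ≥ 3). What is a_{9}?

The ordinary generating function has denominator 1 + 2z - z^2 + z^3.
Iterating the recurrence: a_0,…,a_{9} = 1, -3, -1, -2, 6, -13, 34, -87, 221, -563.

-563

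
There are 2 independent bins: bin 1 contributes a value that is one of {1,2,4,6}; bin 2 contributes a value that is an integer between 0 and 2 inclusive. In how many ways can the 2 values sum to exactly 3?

The generating function for the choices is (t + t² + t⁴ + t⁶)·(1 + t + t²); the count is [t³].
(t + t² + t⁴ + t⁶) has coefficients 0,1,1,0 for degrees 0…3.
(1 + t + t²) has coefficients 1,1,1,0 for degrees 0…3.
[t³] = 1·1 + 1·1 = 2.

2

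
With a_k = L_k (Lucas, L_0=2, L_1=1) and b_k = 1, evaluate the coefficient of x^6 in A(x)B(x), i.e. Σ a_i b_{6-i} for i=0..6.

The convolution is the x^6 coefficient of A(x)B(x).
Σ = 2·1 + 1·1 + 3·1 + 4·1 + 7·1 + 11·1 + 18·1 = 46.

46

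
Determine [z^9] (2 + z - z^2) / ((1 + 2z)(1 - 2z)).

256

The denominator gives the recurrence a_n = 4a_(n−2) for n ≥ 3; the numerator fixes a_0 = 2, a_1 = 1, a_2 = 7.
Iterating: 2, 1, 7, 4, 28, 16, 112, 64, 448, 256, so a_9 = 256.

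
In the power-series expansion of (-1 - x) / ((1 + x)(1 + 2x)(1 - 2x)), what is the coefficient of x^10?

-1024

The denominator gives the recurrence a_n = −a_(n−1) + 4a_(n−2) + 4a_(n−3) for n ≥ 3; the numerator fixes a_0 = -1, a_1 = 0, a_2 = -4.
Iterating: -1, 0, -4, 0, -16, 0, -64, 0, -256, 0, -1024, so a_10 = -1024.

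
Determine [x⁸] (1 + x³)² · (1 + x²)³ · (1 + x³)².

18

(1 + x³)² has coefficients 1,0,0,2,0,0,1 for degrees 0…6.
(1 + x²)³ has coefficients 1,0,3,0,3,0,1,0,0 for degrees 0…8.
Finally multiplying by (1 + x³)², the product of all factors after the first has coefficients 1,0,3,2,3,6,2,6,3 for degrees 0…8.
[x⁸] = 1·3 + 2·6 + 1·3 = 18.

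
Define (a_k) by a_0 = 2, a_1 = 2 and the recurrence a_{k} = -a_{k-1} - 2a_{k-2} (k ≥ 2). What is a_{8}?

-22

The ordinary generating function has denominator 1 + q + 2q^2.
Iterating the recurrence: a_0,…,a_{8} = 2, 2, -6, 2, 10, -14, -6, 34, -22.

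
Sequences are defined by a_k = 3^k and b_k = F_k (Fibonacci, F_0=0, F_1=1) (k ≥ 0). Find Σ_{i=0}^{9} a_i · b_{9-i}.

This is [x^9] in the product of the two ordinary generating functions.
Σ = 1·34 + 3·21 + 9·13 + 27·8 + 81·5 + 243·3 + 729·2 + 2187·1 + 6561·1 + 19683·0 = 11770.

11770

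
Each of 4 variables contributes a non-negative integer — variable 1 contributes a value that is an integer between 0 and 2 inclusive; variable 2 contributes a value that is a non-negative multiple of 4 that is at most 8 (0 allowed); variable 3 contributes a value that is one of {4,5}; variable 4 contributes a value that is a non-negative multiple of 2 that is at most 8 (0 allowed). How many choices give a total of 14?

The generating function for the choices is (1 + y + y²)·(1 + y⁴ + y⁸)·(y⁴ + y⁵)·(1 + y² + y⁴ + y⁶ + y⁸); the count is [y¹⁴].
(1 + y + y²) has coefficients 1,1,1 for degrees 0…2.
(1 + y⁴ + y⁸) has coefficients 1,0,0,0,1,0,0,0,1,0,0,0,0,0,0 for degrees 0…14.
Multiplying by (y⁴ + y⁵) gives running coefficients 0,0,0,0,1,1,0,0,1,1,0,0,1,1,0 for degrees 0…14.
Finally multiplying by (1 + y² + y⁴ + y⁶ + y⁸), the product of all factors after the first has coefficients 0,0,0,0,1,1,1,1,2,2,2,2,3,3,2 for degrees 0…14.
[y¹⁴] = 1·2 + 1·3 + 1·3 = 8.

8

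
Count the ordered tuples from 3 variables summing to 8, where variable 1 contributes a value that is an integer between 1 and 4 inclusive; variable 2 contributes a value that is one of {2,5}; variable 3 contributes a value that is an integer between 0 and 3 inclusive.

5

The generating function for the choices is (z + z² + z³ + z⁴)·(z² + z⁵)·(1 + z + z² + z³); the count is [z⁸].
(z + z² + z³ + z⁴) has coefficients 0,1,1,1,1 for degrees 0…4.
(z² + z⁵) has coefficients 0,0,1,0,0,1,0,0,0 for degrees 0…8.
Finally multiplying by (1 + z + z² + z³), the product of all factors after the first has coefficients 0,0,1,1,1,2,1,1,1 for degrees 0…8.
[z⁸] = 1·1 + 1·1 + 1·2 + 1·1 = 5.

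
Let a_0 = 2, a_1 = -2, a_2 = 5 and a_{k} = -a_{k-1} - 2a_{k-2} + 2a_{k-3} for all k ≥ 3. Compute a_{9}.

129

The ordinary generating function has denominator 1 + t + 2t^2 - 2t^3.
Iterating the recurrence: a_0,…,a_{9} = 2, -2, 5, 3, -17, 21, 19, -95, 99, 129.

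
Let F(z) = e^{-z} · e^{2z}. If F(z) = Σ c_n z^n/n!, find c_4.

The EGF product rule gives c_4 = Σ_{k_1+k_2=4} C(4; k_1,k_2) · ∏ g_i(k_i), where e^{-z} gives (-1)^k; e^{2z} gives (2)^k.
g_1(k) for k = 0…4: 1, -1, 1, -1, 1.
g_2(k) for k = 0…4: 1, 2, 4, 8, 16.
c_4 = Σ_k C(4,k)·g_1(k)·g_2(4−k) = 1·1·16 + 4·(-1)·8 + 6·1·4 + 4·(-1)·2 + 1·1·1 = 16 − 32 + 24 − 8 + 1 = 1.

1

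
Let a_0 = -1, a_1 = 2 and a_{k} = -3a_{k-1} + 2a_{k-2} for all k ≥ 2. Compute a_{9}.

The ordinary generating function has denominator 1 + 3x - 2x^2.
Iterating the recurrence: a_0,…,a_{9} = -1, 2, -8, 28, -100, 356, -1268, 4516, -16084, 57284.

57284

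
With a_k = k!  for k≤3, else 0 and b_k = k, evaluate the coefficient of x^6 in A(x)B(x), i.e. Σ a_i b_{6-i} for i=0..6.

37

The convolution is the t^6 coefficient of A(t)B(t).
Σ = 1·6 + 1·5 + 2·4 + 6·3 + 0·2 + 0·1 + 0·0 = 37.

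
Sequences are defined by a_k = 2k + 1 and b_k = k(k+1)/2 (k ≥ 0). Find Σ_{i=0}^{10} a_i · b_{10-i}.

1210

The convolution is the x^10 coefficient of A(x)B(x).
Σ = 1·55 + 3·45 + 5·36 + 7·28 + 9·21 + 11·15 + 13·10 + 15·6 + 17·3 + 19·1 + 21·0 = 1210.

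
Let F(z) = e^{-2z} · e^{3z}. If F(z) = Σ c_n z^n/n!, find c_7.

1

The EGF product rule gives c_7 = Σ_{k_1+k_2=7} C(7; k_1,k_2) · ∏ g_i(k_i), where e^{-2z} gives (-2)^k; e^{3z} gives (3)^k.
g_1(k) for k = 0…7: 1, -2, 4, -8, 16, -32, 64, -128.
g_2(k) for k = 0…7: 1, 3, 9, 27, 81, 243, 729, 2187.
c_7 = Σ_k C(7,k)·g_1(k)·g_2(7−k) = 1·1·2187 + 7·(-2)·729 + 21·4·243 + 35·(-8)·81 + 35·16·27 + 21·(-32)·9 + 7·64·3 + 1·(-128)·1 = 2187 − 10206 + 20412 − 22680 + 15120 − 6048 + 1344 − 128 = 1.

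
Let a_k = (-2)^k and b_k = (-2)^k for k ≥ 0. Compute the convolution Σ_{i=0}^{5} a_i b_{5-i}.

-192

This is [x^5] in the product of the two ordinary generating functions.
Σ = 1·(-32) − 2·16 + 4·(-8) − 8·4 + 16·(-2) − 32·1 = -192.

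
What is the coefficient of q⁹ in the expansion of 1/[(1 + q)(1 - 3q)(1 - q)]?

Partial fractions give a closed form: a_n = (1/8)·(-1)^n + (9/8)·3^n + (-1/4)·1^n.
At n = 9: a_9 = 22143.

22143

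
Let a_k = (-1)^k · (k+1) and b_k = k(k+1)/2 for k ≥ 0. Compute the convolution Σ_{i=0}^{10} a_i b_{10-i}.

15

This is [x^10] in the product of the two ordinary generating functions.
Σ = 1·55 − 2·45 + 3·36 − 4·28 + 5·21 − 6·15 + 7·10 − 8·6 + 9·3 − 10·1 + 11·0 = 15.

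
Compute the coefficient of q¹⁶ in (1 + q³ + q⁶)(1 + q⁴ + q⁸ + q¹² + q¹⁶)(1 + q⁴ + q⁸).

(1 + q³ + q⁶) has coefficients 1,0,0,1,0,0,1 for degrees 0…6.
(1 + q⁴ + q⁸ + q¹² + q¹⁶) has coefficients 1,0,0,0,1,0,0,0,1,0,0,0,1,0,0,0,1 for degrees 0…16.
Finally multiplying by (1 + q⁴ + q⁸), the product of all factors after the first has coefficients 1,0,0,0,2,0,0,0,3,0,0,0,3,0,0,0,3 for degrees 0…16.
[q¹⁶] = 1·3 + 1·0 + 1·0 = 3.

3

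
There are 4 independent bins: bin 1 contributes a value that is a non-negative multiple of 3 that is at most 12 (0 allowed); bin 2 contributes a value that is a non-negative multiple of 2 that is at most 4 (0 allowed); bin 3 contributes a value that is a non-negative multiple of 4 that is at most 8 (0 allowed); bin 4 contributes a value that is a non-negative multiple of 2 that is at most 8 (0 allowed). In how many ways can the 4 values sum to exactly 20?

13

The generating function for the choices is (1 + q^3 + q^6 + q^9 + q^12)·(1 + q^2 + q^4)·(1 + q^4 + q^8)·(1 + q^2 + q^4 + q^6 + q^8); the count is [q^20].
(1 + q^3 + q^6 + q^9 + q^12) has coefficients 1,0,0,1,0,0,1,0,0,1,0,0,1 for degrees 0…12.
(1 + q^2 + q^4) has coefficients 1,0,1,0,1,0,0,0,0,0,0,0,0,0,0,0,0,0,0,0,0 for degrees 0…20.
Multiplying by (1 + q^4 + q^8) gives running coefficients 1,0,1,0,2,0,1,0,2,0,1,0,1,0,0,0,0,0,0,0,0 for degrees 0…20.
Finally multiplying by (1 + q^2 + q^4 + q^6 + q^8), the product of all factors after the first has coefficients 1,0,2,0,4,0,5,0,7,0,7,0,7,0,5,0,4,0,2,0,1 for degrees 0…20.
[q^20] = 1·1 + 1·0 + 1·5 + 1·0 + 1·7 = 13.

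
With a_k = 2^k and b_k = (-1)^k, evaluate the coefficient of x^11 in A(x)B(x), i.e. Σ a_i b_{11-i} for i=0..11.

1365

The convolution is the t^11 coefficient of A(t)B(t).
Σ = 1·(-1) + 2·1 + 4·(-1) + 8·1 + 16·(-1) + 32·1 + 64·(-1) + 128·1 + 256·(-1) + 512·1 + 1024·(-1) + 2048·1 = 1365.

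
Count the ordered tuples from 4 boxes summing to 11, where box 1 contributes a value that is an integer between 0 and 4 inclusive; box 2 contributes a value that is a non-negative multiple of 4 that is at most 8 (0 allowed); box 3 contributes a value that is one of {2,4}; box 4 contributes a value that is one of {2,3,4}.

The generating function for the choices is (1 + t + t^2 + t^3 + t^4)·(1 + t^4 + t^8)·(t^2 + t^4)·(t^2 + t^3 + t^4); the count is [t^11].
(1 + t + t^2 + t^3 + t^4) has coefficients 1,1,1,1,1 for degrees 0…4.
(1 + t^4 + t^8) has coefficients 1,0,0,0,1,0,0,0,1,0,0,0 for degrees 0…11.
Multiplying by (t^2 + t^4) gives running coefficients 0,0,1,0,1,0,1,0,1,0,1,0 for degrees 0…11.
Finally multiplying by (t^2 + t^3 + t^4), the product of all factors after the first has coefficients 0,0,0,0,1,1,2,1,2,1,2,1 for degrees 0…11.
[t^11] = 1·1 + 1·2 + 1·1 + 1·2 + 1·1 = 7.

7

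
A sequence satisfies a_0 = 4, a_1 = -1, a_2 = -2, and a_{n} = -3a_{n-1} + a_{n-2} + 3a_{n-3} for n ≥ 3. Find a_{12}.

-398576

The ordinary generating function has denominator 1 + 3q - q^2 - 3q^3.
Iterating the recurrence: a_0,…,a_{12} = 4, -1, -2, 17, -56, 179, -542, 1637, -4916, 14759, -44282, 132857, -398576.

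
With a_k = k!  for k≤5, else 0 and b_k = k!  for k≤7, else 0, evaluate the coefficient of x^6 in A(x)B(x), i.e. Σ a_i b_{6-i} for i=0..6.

1092

Write out a_i and b_{6-i} for i = 0,…,6 and sum the products.
Σ = 1·720 + 1·120 + 2·24 + 6·6 + 24·2 + 120·1 + 0·1 = 1092.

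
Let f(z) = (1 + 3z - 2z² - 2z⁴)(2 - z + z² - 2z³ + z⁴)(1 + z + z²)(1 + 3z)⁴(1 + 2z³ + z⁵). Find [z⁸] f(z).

596

(1 + 3z - 2z² - 2z⁴) has coefficients 1,3,-2,0,-2 for degrees 0…4.
(2 - z + z² - 2z³ + z⁴) has coefficients 2,-1,1,-2,1,0,0,0,0 for degrees 0…8.
Multiplying by (1 + z + z²) gives running coefficients 2,1,2,-2,0,-1,1,0,0 for degrees 0…8.
Multiplying by (1 + 3z)⁴ gives running coefficients 2,25,122,292,354,188,-65,-204,-54 for degrees 0…8.
Finally multiplying by (1 + 2z³ + z⁵), the product of all factors after the first has coefficients 2,25,122,296,404,434,544,626,614 for degrees 0…8.
[z⁸] = 1·614 + 3·626 − 2·544 − 2·404 = 596.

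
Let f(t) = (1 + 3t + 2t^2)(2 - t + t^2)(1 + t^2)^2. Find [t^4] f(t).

8

(1 + 3t + 2t^2) has coefficients 1,3,2 for degrees 0…2.
(2 - t + t^2) has coefficients 2,-1,1,0,0 for degrees 0…4.
Finally multiplying by (1 + t^2)^2, the product of all factors after the first has coefficients 2,-1,5,-2,4 for degrees 0…4.
[t^4] = 1·4 + 3·(-2) + 2·5 = 8.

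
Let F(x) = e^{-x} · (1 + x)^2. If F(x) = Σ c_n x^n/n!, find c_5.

-11

The EGF product rule gives c_5 = Σ_{k_1+k_2=5} C(5; k_1,k_2) · ∏ g_i(k_i), where e^{-x} gives (-1)^k; (1+x)^2 gives the falling factorial (2)_k.
g_1(k) for k = 0…5: 1, -1, 1, -1, 1, -1.
g_2(k) for k = 0…5: 1, 2, 2, 0, 0, 0.
c_5 = Σ_k C(5,k)·g_1(k)·g_2(5−k) = 10·(-1)·2 + 5·1·2 + 1·(-1)·1 = −20 + 10 − 1 = -11.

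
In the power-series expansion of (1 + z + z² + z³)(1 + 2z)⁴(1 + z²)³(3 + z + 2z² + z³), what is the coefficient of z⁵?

(1 + z + z² + z³) has coefficients 1,1,1,1 for degrees 0…3.
(1 + 2z)⁴ has coefficients 1,8,24,32,16,0 for degrees 0…5.
Multiplying by (1 + z²)³ gives running coefficients 1,8,27,56,91,120 for degrees 0…5.
Finally multiplying by (3 + z + 2z² + z³), the product of all factors after the first has coefficients 3,25,91,212,391,590 for degrees 0…5.
[z⁵] = 1·590 + 1·391 + 1·212 + 1·91 = 1284.

1284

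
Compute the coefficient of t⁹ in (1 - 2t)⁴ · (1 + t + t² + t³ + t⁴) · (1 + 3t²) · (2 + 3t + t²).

8

(1 - 2t)⁴ has coefficients 1,-8,24,-32,16 for degrees 0…4.
(1 + t + t² + t³ + t⁴) has coefficients 1,1,1,1,1,0,0,0,0,0 for degrees 0…9.
Multiplying by (1 + 3t²) gives running coefficients 1,1,4,4,4,3,3,0,0,0 for degrees 0…9.
Finally multiplying by (2 + 3t + t²), the product of all factors after the first has coefficients 2,5,12,21,24,22,19,12,3,0 for degrees 0…9.
[t⁹] = 1·0 − 8·3 + 24·12 − 32·19 + 16·22 = 8.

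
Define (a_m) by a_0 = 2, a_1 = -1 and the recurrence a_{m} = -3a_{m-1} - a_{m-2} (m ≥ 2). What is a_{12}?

The ordinary generating function has denominator 1 + 3x + x^2.
Iterating the recurrence: a_0,…,a_{12} = 2, -1, 1, -2, 5, -13, 34, -89, 233, -610, 1597, -4181, 10946.

10946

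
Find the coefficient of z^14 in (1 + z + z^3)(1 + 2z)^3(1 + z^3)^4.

(1 + z + z^3) has coefficients 1,1,0,1 for degrees 0…3.
(1 + 2z)^3 has coefficients 1,6,12,8,0,0,0,0,0,0,0,0,0,0,0 for degrees 0…14.
Finally multiplying by (1 + z^3)^4, the product of all factors after the first has coefficients 1,6,12,12,24,48,38,36,72,52,24,48,33,6,12 for degrees 0…14.
[z^14] = 1·12 + 1·6 + 1·48 = 66.

66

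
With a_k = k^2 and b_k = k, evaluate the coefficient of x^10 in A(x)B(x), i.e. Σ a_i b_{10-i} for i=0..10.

825

The convolution is the t^10 coefficient of A(t)B(t).
Σ = 0·10 + 1·9 + 4·8 + 9·7 + 16·6 + 25·5 + 36·4 + 49·3 + 64·2 + 81·1 + 100·0 = 825.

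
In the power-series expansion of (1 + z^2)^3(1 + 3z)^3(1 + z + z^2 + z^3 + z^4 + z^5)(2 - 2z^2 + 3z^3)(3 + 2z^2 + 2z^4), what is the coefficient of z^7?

3924

(1 + z^2)^3 has coefficients 1,0,3,0,3,0,1 for degrees 0…6.
(1 + 3z)^3 has coefficients 1,9,27,27,0,0,0,0 for degrees 0…7.
Multiplying by (1 + z + z^2 + z^3 + z^4 + z^5) gives running coefficients 1,10,37,64,64,64,63,54 for degrees 0…7.
Multiplying by (2 - 2z^2 + 3z^3) gives running coefficients 2,20,72,111,84,111,190,172 for degrees 0…7.
Finally multiplying by (3 + 2z^2 + 2z^4), the product of all factors after the first has coefficients 6,60,220,373,400,595,882,960 for degrees 0…7.
[z^7] = 1·960 + 3·595 + 3·373 + 1·60 = 3924.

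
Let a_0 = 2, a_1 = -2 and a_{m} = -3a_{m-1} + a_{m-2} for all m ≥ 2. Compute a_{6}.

938

The ordinary generating function has denominator 1 + 3x - x^2.
Iterating the recurrence: a_0,…,a_{6} = 2, -2, 8, -26, 86, -284, 938.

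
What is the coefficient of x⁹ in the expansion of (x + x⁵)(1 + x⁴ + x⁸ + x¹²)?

2

(x + x⁵) has coefficients 0,1,0,0,0,1 for degrees 0…5.
(1 + x⁴ + x⁸ + x¹²) has coefficients 1,0,0,0,1,0,0,0,1,0 for degrees 0…9.
[x⁹] = 1·1 + 1·1 = 2.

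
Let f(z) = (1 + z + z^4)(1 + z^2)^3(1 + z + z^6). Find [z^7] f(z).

6

(1 + z + z^4) has coefficients 1,1,0,0,1 for degrees 0…4.
(1 + z^2)^3 has coefficients 1,0,3,0,3,0,1,0 for degrees 0…7.
Finally multiplying by (1 + z + z^6), the product of all factors after the first has coefficients 1,1,3,3,3,3,2,1 for degrees 0…7.
[z^7] = 1·1 + 1·2 + 1·3 = 6.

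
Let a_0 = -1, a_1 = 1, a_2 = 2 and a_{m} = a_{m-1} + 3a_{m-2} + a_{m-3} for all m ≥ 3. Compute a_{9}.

865

The ordinary generating function has denominator 1 - q - 3q^2 - q^3.
Iterating the recurrence: a_0,…,a_{9} = -1, 1, 2, 4, 11, 25, 62, 148, 359, 865.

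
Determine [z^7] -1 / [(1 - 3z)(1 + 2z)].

Partial fractions give a closed form: a_n = (-3/5)·3^n + (-2/5)·(-2)^n.
At n = 7: a_7 = -1261.

-1261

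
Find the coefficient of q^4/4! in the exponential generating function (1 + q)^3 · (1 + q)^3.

The EGF product rule gives c_4 = Σ_{k_1+k_2=4} C(4; k_1,k_2) · ∏ g_i(k_i), where (1+q)^3 gives the falling factorial (3)_k; (1+q)^3 gives the falling factorial (3)_k.
g_1(k) for k = 0…4: 1, 3, 6, 6, 0.
g_2(k) for k = 0…4: 1, 3, 6, 6, 0.
c_4 = Σ_k C(4,k)·g_1(k)·g_2(4−k) = 4·3·6 + 6·6·6 + 4·6·3 = 72 + 216 + 72 = 360.

360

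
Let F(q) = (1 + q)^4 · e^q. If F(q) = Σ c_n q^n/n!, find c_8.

The EGF product rule gives c_8 = Σ_{k_1+k_2=8} C(8; k_1,k_2) · ∏ g_i(k_i), where (1+q)^4 gives the falling factorial (4)_k; e^q gives (1)^k.
g_1(k) for k = 0…8: 1, 4, 12, 24, 24, 0, 0, 0, 0.
g_2(k) for k = 0…8: 1, 1, 1, 1, 1, 1, 1, 1, 1.
c_8 = Σ_k C(8,k)·g_1(k)·g_2(8−k) = 1·1·1 + 8·4·1 + 28·12·1 + 56·24·1 + 70·24·1 = 1 + 32 + 336 + 1344 + 1680 = 3393.

3393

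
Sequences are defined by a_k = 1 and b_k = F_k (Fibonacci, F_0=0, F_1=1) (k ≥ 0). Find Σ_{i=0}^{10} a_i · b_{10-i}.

This is [x^10] in the product of the two ordinary generating functions.
Σ = 1·55 + 1·34 + 1·21 + 1·13 + 1·8 + 1·5 + 1·3 + 1·2 + 1·1 + 1·1 + 1·0 = 143.

143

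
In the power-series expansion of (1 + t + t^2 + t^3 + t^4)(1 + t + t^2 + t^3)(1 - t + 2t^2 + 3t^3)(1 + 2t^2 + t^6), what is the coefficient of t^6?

44

(1 + t + t^2 + t^3 + t^4) has coefficients 1,1,1,1,1 for degrees 0…4.
(1 + t + t^2 + t^3) has coefficients 1,1,1,1,0,0,0 for degrees 0…6.
Multiplying by (1 - t + 2t^2 + 3t^3) gives running coefficients 1,0,2,5,4,5,3 for degrees 0…6.
Finally multiplying by (1 + 2t^2 + t^6), the product of all factors after the first has coefficients 1,0,4,5,8,15,12 for degrees 0…6.
[t^6] = 1·12 + 1·15 + 1·8 + 1·5 + 1·4 = 44.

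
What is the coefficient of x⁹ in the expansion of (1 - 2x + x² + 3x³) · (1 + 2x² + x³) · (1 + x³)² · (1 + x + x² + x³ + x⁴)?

(1 - 2x + x² + 3x³) has coefficients 1,-2,1,3 for degrees 0…3.
(1 + 2x² + x³) has coefficients 1,0,2,1,0,0,0,0,0,0 for degrees 0…9.
Multiplying by (1 + x³)² gives running coefficients 1,0,2,3,0,4,3,0,2,1 for degrees 0…9.
Finally multiplying by (1 + x + x² + x³ + x⁴), the product of all factors after the first has coefficients 1,1,3,6,6,9,12,10,9,10 for degrees 0…9.
[x⁹] = 1·10 − 2·9 + 1·10 + 3·12 = 38.

38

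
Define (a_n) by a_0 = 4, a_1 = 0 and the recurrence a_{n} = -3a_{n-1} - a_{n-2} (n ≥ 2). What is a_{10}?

-10336

The ordinary generating function has denominator 1 + 3y + y^2.
Iterating the recurrence: a_0,…,a_{10} = 4, 0, -4, 12, -32, 84, -220, 576, -1508, 3948, -10336.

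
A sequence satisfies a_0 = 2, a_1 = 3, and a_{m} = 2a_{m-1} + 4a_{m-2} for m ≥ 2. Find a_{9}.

47616

The ordinary generating function has denominator 1 - 2t - 4t^2.
Iterating the recurrence: a_0,…,a_{9} = 2, 3, 14, 40, 136, 432, 1408, 4544, 14720, 47616.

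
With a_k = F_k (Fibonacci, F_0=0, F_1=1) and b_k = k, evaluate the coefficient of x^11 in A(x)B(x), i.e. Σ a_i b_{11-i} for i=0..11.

This is [x^11] in the product of the two ordinary generating functions.
Σ = 0·11 + 1·10 + 1·9 + 2·8 + 3·7 + 5·6 + 8·5 + 13·4 + 21·3 + 34·2 + 55·1 + 89·0 = 364.

364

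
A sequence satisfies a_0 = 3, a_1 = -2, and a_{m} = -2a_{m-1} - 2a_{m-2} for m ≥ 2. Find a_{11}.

128

The ordinary generating function has denominator 1 + 2q + 2q^2.
Iterating the recurrence: a_0,…,a_{11} = 3, -2, -2, 8, -12, 8, 8, -32, 48, -32, -32, 128.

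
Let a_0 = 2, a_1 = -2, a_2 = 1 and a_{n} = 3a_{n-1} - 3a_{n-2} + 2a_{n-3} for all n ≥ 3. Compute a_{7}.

The ordinary generating function has denominator 1 - 3y + 3y^2 - 2y^3.
Iterating the recurrence: a_0,…,a_{7} = 2, -2, 1, 13, 32, 59, 107, 208.

208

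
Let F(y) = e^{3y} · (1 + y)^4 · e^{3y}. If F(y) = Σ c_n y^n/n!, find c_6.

583200

The EGF product rule gives c_6 = Σ_{k_1+k_2+k_3=6} C(6; k_1,k_2,k_3) · ∏ g_i(k_i), where e^{3y} gives (3)^k; (1+y)^4 gives the falling factorial (4)_k; e^{3y} gives (3)^k.
g_1(k) for k = 0…6: 1, 3, 9, 27, 81, 243, 729.
g_2(k) for k = 0…6: 1, 4, 12, 24, 24, 0, 0.
g_3(k) for k = 0…6: 1, 3, 9, 27, 81, 243, 729.
First combine the last two factors: h(k) = Σ_j C(k,j)·g_2(j)·g_3(k−j) for k = 0…6: 1, 7, 45, 267, 1473, 7623, 37341.
c_6 = Σ_k C(6,k)·g_1(k)·h(6−k) = 1·1·37341 + 6·3·7623 + 15·9·1473 + 20·27·267 + 15·81·45 + 6·243·7 + 1·729·1 = 37341 + 137214 + 198855 + 144180 + 54675 + 10206 + 729 = 583200.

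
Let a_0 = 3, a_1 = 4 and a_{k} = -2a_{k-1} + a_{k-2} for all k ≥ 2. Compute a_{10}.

The ordinary generating function has denominator 1 + 2q - q^2.
Iterating the recurrence: a_0,…,a_{10} = 3, 4, -5, 14, -33, 80, -193, 466, -1125, 2716, -6557.

-6557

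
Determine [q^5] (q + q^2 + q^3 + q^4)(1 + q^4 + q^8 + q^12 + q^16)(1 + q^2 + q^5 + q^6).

2

(q + q^2 + q^3 + q^4) has coefficients 0,1,1,1,1 for degrees 0…4.
(1 + q^4 + q^8 + q^12 + q^16) has coefficients 1,0,0,0,1,0 for degrees 0…5.
Finally multiplying by (1 + q^2 + q^5 + q^6), the product of all factors after the first has coefficients 1,0,1,0,1,1 for degrees 0…5.
[q^5] = 1·1 + 1·0 + 1·1 + 1·0 = 2.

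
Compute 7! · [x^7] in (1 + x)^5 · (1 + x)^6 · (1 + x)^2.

8648640

The EGF product rule gives c_7 = Σ_{k_1+k_2+k_3=7} C(7; k_1,k_2,k_3) · ∏ g_i(k_i), where (1+x)^5 gives the falling factorial (5)_k; (1+x)^6 gives the falling factorial (6)_k; (1+x)^2 gives the falling factorial (2)_k.
g_1(k) for k = 0…7: 1, 5, 20, 60, 120, 120, 0, 0.
g_2(k) for k = 0…7: 1, 6, 30, 120, 360, 720, 720, 0.
g_3(k) for k = 0…7: 1, 2, 2, 0, 0, 0, 0, 0.
First combine the last two factors: h(k) = Σ_j C(k,j)·g_2(j)·g_3(k−j) for k = 0…7: 1, 8, 56, 336, 1680, 6720, 20160, 40320.
c_7 = Σ_k C(7,k)·g_1(k)·h(7−k) = 1·1·40320 + 7·5·20160 + 21·20·6720 + 35·60·1680 + 35·120·336 + 21·120·56 = 40320 + 705600 + 2822400 + 3528000 + 1411200 + 141120 = 8648640.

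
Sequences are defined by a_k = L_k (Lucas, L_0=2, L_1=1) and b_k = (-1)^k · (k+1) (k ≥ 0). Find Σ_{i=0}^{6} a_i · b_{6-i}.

24

This is [x^6] in the product of the two ordinary generating functions.
Σ = 2·7 + 1·(-6) + 3·5 + 4·(-4) + 7·3 + 11·(-2) + 18·1 = 24.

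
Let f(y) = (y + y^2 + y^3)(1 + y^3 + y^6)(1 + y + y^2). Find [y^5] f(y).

3

(y + y^2 + y^3) has coefficients 0,1,1,1 for degrees 0…3.
(1 + y^3 + y^6) has coefficients 1,0,0,1,0,0 for degrees 0…5.
Finally multiplying by (1 + y + y^2), the product of all factors after the first has coefficients 1,1,1,1,1,1 for degrees 0…5.
[y^5] = 1·1 + 1·1 + 1·1 = 3.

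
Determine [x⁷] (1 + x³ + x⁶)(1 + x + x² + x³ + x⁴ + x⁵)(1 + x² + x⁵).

5

(1 + x³ + x⁶) has coefficients 1,0,0,1,0,0,1 for degrees 0…6.
(1 + x + x² + x³ + x⁴ + x⁵) has coefficients 1,1,1,1,1,1,0,0 for degrees 0…7.
Finally multiplying by (1 + x² + x⁵), the product of all factors after the first has coefficients 1,1,2,2,2,3,2,2 for degrees 0…7.
[x⁷] = 1·2 + 1·2 + 1·1 = 5.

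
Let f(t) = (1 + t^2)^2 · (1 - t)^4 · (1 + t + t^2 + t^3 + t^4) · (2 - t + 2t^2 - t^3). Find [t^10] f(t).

37

(1 + t^2)^2 has coefficients 1,0,2,0,1 for degrees 0…4.
(1 - t)^4 has coefficients 1,-4,6,-4,1,0,0,0,0,0,0 for degrees 0…10.
Multiplying by (1 + t + t^2 + t^3 + t^4) gives running coefficients 1,-3,3,-1,0,-1,3,-3,1,0,0 for degrees 0…10.
Finally multiplying by (2 - t + 2t^2 - t^3), the product of all factors after the first has coefficients 2,-7,11,-12,10,-7,8,-11,12,-10,5 for degrees 0…10.
[t^10] = 1·5 + 2·12 + 1·8 = 37.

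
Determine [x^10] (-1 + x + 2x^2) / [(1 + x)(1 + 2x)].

The denominator gives the recurrence a_n = −3a_(n−1) − 2a_(n−2) for n ≥ 3; the numerator fixes a_0 = -1, a_1 = 4, a_2 = -8.
Iterating: -1, 4, -8, 16, -32, 64, -128, 256, -512, 1024, -2048, so a_10 = -2048.

-2048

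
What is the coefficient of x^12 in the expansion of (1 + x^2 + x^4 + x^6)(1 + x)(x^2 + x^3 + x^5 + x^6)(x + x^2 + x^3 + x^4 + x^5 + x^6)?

(1 + x^2 + x^4 + x^6) has coefficients 1,0,1,0,1,0,1 for degrees 0…6.
(1 + x) has coefficients 1,1,0,0,0,0,0,0,0,0,0,0,0 for degrees 0…12.
Multiplying by (x^2 + x^3 + x^5 + x^6) gives running coefficients 0,0,1,2,1,1,2,1,0,0,0,0,0 for degrees 0…12.
Finally multiplying by (x + x^2 + x^3 + x^4 + x^5 + x^6), the product of all factors after the first has coefficients 0,0,0,1,3,4,5,7,8,7,5,4,3 for degrees 0…12.
[x^12] = 1·3 + 1·5 + 1·8 + 1·5 = 21.

21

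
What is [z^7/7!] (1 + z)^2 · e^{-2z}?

The EGF product rule gives c_7 = Σ_{k_1+k_2=7} C(7; k_1,k_2) · ∏ g_i(k_i), where (1+z)^2 gives the falling factorial (2)_k; e^{-2z} gives (-2)^k.
g_1(k) for k = 0…7: 1, 2, 2, 0, 0, 0, 0, 0.
g_2(k) for k = 0…7: 1, -2, 4, -8, 16, -32, 64, -128.
c_7 = Σ_k C(7,k)·g_1(k)·g_2(7−k) = 1·1·(-128) + 7·2·64 + 21·2·(-32) = −128 + 896 − 1344 = -576.

-576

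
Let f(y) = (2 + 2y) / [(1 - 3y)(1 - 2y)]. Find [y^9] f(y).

154392

The denominator gives the recurrence a_n = 5a_(n−1) − 6a_(n−2) for n ≥ 3; the numerator fixes a_0 = 2, a_1 = 12, a_2 = 48.
Iterating: 2, 12, 48, 168, 552, 1752, 5448, 16728, 50952, 154392, so a_9 = 154392.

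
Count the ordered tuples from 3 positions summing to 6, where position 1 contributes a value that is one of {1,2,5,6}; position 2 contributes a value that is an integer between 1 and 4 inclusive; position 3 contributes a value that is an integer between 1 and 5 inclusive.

7

The generating function for the choices is (t + t^2 + t^5 + t^6)·(t + t^2 + t^3 + t^4)·(t + t^2 + t^3 + t^4 + t^5); the count is [t^6].
(t + t^2 + t^5 + t^6) has coefficients 0,1,1,0,0,1,1 for degrees 0…6.
(t + t^2 + t^3 + t^4) has coefficients 0,1,1,1,1,0,0 for degrees 0…6.
Finally multiplying by (t + t^2 + t^3 + t^4 + t^5), the product of all factors after the first has coefficients 0,0,1,2,3,4,4 for degrees 0…6.
[t^6] = 1·4 + 1·3 + 1·0 + 1·0 = 7.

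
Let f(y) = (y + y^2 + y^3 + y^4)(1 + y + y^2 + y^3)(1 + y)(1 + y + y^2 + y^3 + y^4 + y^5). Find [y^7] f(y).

(y + y^2 + y^3 + y^4) has coefficients 0,1,1,1,1 for degrees 0…4.
(1 + y + y^2 + y^3) has coefficients 1,1,1,1,0,0,0,0 for degrees 0…7.
Multiplying by (1 + y) gives running coefficients 1,2,2,2,1,0,0,0 for degrees 0…7.
Finally multiplying by (1 + y + y^2 + y^3 + y^4 + y^5), the product of all factors after the first has coefficients 1,3,5,7,8,8,7,5 for degrees 0…7.
[y^7] = 1·7 + 1·8 + 1·8 + 1·7 = 30.

30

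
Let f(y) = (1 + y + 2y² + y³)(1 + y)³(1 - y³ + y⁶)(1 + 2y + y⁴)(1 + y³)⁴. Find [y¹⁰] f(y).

151

(1 + y + 2y² + y³) has coefficients 1,1,2,1 for degrees 0…3.
(1 + y)³ has coefficients 1,3,3,1,0,0,0,0,0,0,0 for degrees 0…10.
Multiplying by (1 - y³ + y⁶) gives running coefficients 1,3,3,0,-3,-3,0,3,3,1,0 for degrees 0…10.
Multiplying by (1 + 2y + y⁴) gives running coefficients 1,5,9,6,-2,-6,-3,3,6,4,2 for degrees 0…10.
Finally multiplying by (1 + y³)⁴, the product of all factors after the first has coefficients 1,5,9,10,18,30,27,25,36,32,22 for degrees 0…10.
[y¹⁰] = 1·22 + 1·32 + 2·36 + 1·25 = 151.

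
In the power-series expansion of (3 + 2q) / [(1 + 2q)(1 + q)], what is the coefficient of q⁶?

Partial fractions give a closed form: a_n = (4)·(-2)^n + (-1)·(-1)^n.
At n = 6: a_6 = 255.

255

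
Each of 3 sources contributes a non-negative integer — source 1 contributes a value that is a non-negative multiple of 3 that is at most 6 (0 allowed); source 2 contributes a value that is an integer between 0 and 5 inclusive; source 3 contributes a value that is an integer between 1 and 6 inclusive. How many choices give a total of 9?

12

The generating function for the choices is (1 + x^3 + x^6)·(1 + x + x^2 + x^3 + x^4 + x^5)·(x + x^2 + x^3 + x^4 + x^5 + x^6); the count is [x^9].
(1 + x^3 + x^6) has coefficients 1,0,0,1,0,0,1 for degrees 0…6.
(1 + x + x^2 + x^3 + x^4 + x^5) has coefficients 1,1,1,1,1,1,0,0,0,0 for degrees 0…9.
Finally multiplying by (x + x^2 + x^3 + x^4 + x^5 + x^6), the product of all factors after the first has coefficients 0,1,2,3,4,5,6,5,4,3 for degrees 0…9.
[x^9] = 1·3 + 1·6 + 1·3 = 12.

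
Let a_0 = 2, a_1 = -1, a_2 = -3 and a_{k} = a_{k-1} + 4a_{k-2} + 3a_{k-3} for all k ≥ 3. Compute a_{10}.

The ordinary generating function has denominator 1 - t - 4t^2 - 3t^3.
Iterating the recurrence: a_0,…,a_{10} = 2, -1, -3, -1, -16, -29, -96, -260, -731, -2059, -5763.

-5763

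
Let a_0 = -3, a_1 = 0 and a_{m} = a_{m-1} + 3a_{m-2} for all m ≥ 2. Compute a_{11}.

-10431

The ordinary generating function has denominator 1 - q - 3q^2.
Iterating the recurrence: a_0,…,a_{11} = -3, 0, -9, -9, -36, -63, -171, -360, -873, -1953, -4572, -10431.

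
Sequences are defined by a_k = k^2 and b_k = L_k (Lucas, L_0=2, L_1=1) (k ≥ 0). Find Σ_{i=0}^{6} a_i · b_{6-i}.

220

This is [x^6] in the product of the two ordinary generating functions.
Σ = 0·18 + 1·11 + 4·7 + 9·4 + 16·3 + 25·1 + 36·2 = 220.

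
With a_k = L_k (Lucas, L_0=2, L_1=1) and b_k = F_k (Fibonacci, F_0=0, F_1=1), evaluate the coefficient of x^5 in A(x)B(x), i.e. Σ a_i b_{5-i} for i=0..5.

The convolution is the t^5 coefficient of A(t)B(t).
Σ = 2·5 + 1·3 + 3·2 + 4·1 + 7·1 + 11·0 = 30.

30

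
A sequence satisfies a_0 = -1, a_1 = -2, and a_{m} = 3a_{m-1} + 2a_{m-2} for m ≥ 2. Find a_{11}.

-726628

The ordinary generating function has denominator 1 - 3y - 2y^2.
Iterating the recurrence: a_0,…,a_{11} = -1, -2, -8, -28, -100, -356, -1268, -4516, -16084, -57284, -204020, -726628.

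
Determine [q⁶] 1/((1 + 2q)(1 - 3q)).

Partial fractions give a closed form: a_n = (2/5)·(-2)^n + (3/5)·3^n.
At n = 6: a_6 = 463.

463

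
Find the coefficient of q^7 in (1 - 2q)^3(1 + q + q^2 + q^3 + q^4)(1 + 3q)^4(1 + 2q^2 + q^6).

(1 - 2q)^3 has coefficients 1,-6,12,-8 for degrees 0…3.
(1 + q + q^2 + q^3 + q^4) has coefficients 1,1,1,1,1,0,0,0 for degrees 0…7.
Multiplying by (1 + 3q)^4 gives running coefficients 1,13,67,175,256,255,243,189 for degrees 0…7.
Finally multiplying by (1 + 2q^2 + q^6), the product of all factors after the first has coefficients 1,13,69,201,390,605,756,712 for degrees 0…7.
[q^7] = 1·712 − 6·756 + 12·605 − 8·390 = 316.

316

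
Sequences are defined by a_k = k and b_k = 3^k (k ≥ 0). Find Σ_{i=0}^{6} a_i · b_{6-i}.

This is [x^6] in the product of the two ordinary generating functions.
Σ = 0·729 + 1·243 + 2·81 + 3·27 + 4·9 + 5·3 + 6·1 = 543.

543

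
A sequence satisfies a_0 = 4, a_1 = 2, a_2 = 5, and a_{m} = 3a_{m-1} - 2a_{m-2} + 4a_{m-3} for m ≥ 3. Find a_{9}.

12427

The ordinary generating function has denominator 1 - 3y + 2y^2 - 4y^3.
Iterating the recurrence: a_0,…,a_{9} = 4, 2, 5, 27, 79, 203, 559, 1587, 4455, 12427.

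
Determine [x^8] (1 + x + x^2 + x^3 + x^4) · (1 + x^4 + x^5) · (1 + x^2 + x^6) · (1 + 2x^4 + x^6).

(1 + x + x^2 + x^3 + x^4) has coefficients 1,1,1,1,1 for degrees 0…4.
(1 + x^4 + x^5) has coefficients 1,0,0,0,1,1,0,0,0 for degrees 0…8.
Multiplying by (1 + x^2 + x^6) gives running coefficients 1,0,1,0,1,1,2,1,0 for degrees 0…8.
Finally multiplying by (1 + 2x^4 + x^6), the product of all factors after the first has coefficients 1,0,1,0,3,1,5,1,3 for degrees 0…8.
[x^8] = 1·3 + 1·1 + 1·5 + 1·1 + 1·3 = 13.

13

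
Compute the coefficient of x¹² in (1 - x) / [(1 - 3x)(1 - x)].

The denominator gives the recurrence a_n = 4a_(n−1) − 3a_(n−2) for n ≥ 2; the numerator fixes a_0 = 1, a_1 = 3.
Iterating: 1, 3, 9, 27, 81, 243, 729, 2187, 6561, 19683, 59049, 177147, 531441, so a_12 = 531441.

531441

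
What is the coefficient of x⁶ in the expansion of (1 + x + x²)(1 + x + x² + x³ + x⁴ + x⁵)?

(1 + x + x²) has coefficients 1,1,1 for degrees 0…2.
(1 + x + x² + x³ + x⁴ + x⁵) has coefficients 1,1,1,1,1,1,0 for degrees 0…6.
[x⁶] = 1·0 + 1·1 + 1·1 = 2.

2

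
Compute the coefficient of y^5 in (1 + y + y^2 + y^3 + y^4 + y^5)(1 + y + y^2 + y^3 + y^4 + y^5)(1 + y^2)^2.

16

(1 + y + y^2 + y^3 + y^4 + y^5) has coefficients 1,1,1,1,1,1 for degrees 0…5.
(1 + y + y^2 + y^3 + y^4 + y^5) has coefficients 1,1,1,1,1,1 for degrees 0…5.
Finally multiplying by (1 + y^2)^2, the product of all factors after the first has coefficients 1,1,3,3,4,4 for degrees 0…5.
[y^5] = 1·4 + 1·4 + 1·3 + 1·3 + 1·1 + 1·1 = 16.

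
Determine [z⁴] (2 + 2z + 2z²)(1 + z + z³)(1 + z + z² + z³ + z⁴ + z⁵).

(2 + 2z + 2z²) has coefficients 2,2,2 for degrees 0…2.
(1 + z + z³) has coefficients 1,1,0,1,0 for degrees 0…4.
Finally multiplying by (1 + z + z² + z³ + z⁴ + z⁵), the product of all factors after the first has coefficients 1,2,2,3,3 for degrees 0…4.
[z⁴] = 2·3 + 2·3 + 2·2 = 16.

16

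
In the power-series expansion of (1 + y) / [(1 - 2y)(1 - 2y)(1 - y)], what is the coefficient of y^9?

The denominator gives the recurrence a_n = 5a_(n−1) − 8a_(n−2) + 4a_(n−3) for n ≥ 3; the numerator fixes a_0 = 1, a_1 = 6, a_2 = 22.
Iterating: 1, 6, 22, 66, 178, 450, 1090, 2562, 5890, 13314, so a_9 = 13314.

13314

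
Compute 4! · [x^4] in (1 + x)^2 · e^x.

21

The EGF product rule gives c_4 = Σ_{k_1+k_2=4} C(4; k_1,k_2) · ∏ g_i(k_i), where (1+x)^2 gives the falling factorial (2)_k; e^x gives (1)^k.
g_1(k) for k = 0…4: 1, 2, 2, 0, 0.
g_2(k) for k = 0…4: 1, 1, 1, 1, 1.
c_4 = Σ_k C(4,k)·g_1(k)·g_2(4−k) = 1·1·1 + 4·2·1 + 6·2·1 = 1 + 8 + 12 = 21.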